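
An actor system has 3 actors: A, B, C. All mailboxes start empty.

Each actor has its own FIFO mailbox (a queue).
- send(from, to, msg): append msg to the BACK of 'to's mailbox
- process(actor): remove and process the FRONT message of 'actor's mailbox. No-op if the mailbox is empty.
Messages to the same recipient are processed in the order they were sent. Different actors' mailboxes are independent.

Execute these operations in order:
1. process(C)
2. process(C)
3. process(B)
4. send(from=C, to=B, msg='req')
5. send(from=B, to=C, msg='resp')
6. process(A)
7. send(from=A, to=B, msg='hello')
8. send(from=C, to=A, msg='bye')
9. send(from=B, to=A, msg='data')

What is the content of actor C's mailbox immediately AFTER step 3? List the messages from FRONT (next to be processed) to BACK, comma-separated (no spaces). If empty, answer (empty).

After 1 (process(C)): A:[] B:[] C:[]
After 2 (process(C)): A:[] B:[] C:[]
After 3 (process(B)): A:[] B:[] C:[]

(empty)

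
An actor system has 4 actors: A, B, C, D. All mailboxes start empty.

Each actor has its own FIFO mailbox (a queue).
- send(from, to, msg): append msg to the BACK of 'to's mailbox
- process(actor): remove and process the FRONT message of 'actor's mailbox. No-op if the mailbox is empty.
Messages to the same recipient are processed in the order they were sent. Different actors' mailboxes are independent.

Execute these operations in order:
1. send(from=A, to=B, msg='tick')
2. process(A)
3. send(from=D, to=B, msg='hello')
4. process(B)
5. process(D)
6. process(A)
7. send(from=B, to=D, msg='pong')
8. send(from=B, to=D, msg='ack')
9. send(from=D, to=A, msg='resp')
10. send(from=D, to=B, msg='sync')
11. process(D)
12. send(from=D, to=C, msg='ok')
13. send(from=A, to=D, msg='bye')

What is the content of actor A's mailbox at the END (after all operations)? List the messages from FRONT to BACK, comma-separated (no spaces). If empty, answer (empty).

Answer: resp

Derivation:
After 1 (send(from=A, to=B, msg='tick')): A:[] B:[tick] C:[] D:[]
After 2 (process(A)): A:[] B:[tick] C:[] D:[]
After 3 (send(from=D, to=B, msg='hello')): A:[] B:[tick,hello] C:[] D:[]
After 4 (process(B)): A:[] B:[hello] C:[] D:[]
After 5 (process(D)): A:[] B:[hello] C:[] D:[]
After 6 (process(A)): A:[] B:[hello] C:[] D:[]
After 7 (send(from=B, to=D, msg='pong')): A:[] B:[hello] C:[] D:[pong]
After 8 (send(from=B, to=D, msg='ack')): A:[] B:[hello] C:[] D:[pong,ack]
After 9 (send(from=D, to=A, msg='resp')): A:[resp] B:[hello] C:[] D:[pong,ack]
After 10 (send(from=D, to=B, msg='sync')): A:[resp] B:[hello,sync] C:[] D:[pong,ack]
After 11 (process(D)): A:[resp] B:[hello,sync] C:[] D:[ack]
After 12 (send(from=D, to=C, msg='ok')): A:[resp] B:[hello,sync] C:[ok] D:[ack]
After 13 (send(from=A, to=D, msg='bye')): A:[resp] B:[hello,sync] C:[ok] D:[ack,bye]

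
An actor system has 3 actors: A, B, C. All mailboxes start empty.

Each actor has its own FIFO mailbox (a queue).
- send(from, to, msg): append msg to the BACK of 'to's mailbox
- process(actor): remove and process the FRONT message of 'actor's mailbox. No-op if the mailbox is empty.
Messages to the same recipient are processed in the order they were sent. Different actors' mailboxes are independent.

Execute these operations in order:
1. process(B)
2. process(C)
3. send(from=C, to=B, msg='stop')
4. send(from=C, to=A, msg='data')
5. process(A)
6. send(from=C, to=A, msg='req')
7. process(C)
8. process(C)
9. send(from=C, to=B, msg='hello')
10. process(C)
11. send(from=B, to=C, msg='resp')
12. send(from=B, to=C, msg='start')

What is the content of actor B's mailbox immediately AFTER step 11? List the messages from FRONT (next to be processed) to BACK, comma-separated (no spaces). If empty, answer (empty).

After 1 (process(B)): A:[] B:[] C:[]
After 2 (process(C)): A:[] B:[] C:[]
After 3 (send(from=C, to=B, msg='stop')): A:[] B:[stop] C:[]
After 4 (send(from=C, to=A, msg='data')): A:[data] B:[stop] C:[]
After 5 (process(A)): A:[] B:[stop] C:[]
After 6 (send(from=C, to=A, msg='req')): A:[req] B:[stop] C:[]
After 7 (process(C)): A:[req] B:[stop] C:[]
After 8 (process(C)): A:[req] B:[stop] C:[]
After 9 (send(from=C, to=B, msg='hello')): A:[req] B:[stop,hello] C:[]
After 10 (process(C)): A:[req] B:[stop,hello] C:[]
After 11 (send(from=B, to=C, msg='resp')): A:[req] B:[stop,hello] C:[resp]

stop,hello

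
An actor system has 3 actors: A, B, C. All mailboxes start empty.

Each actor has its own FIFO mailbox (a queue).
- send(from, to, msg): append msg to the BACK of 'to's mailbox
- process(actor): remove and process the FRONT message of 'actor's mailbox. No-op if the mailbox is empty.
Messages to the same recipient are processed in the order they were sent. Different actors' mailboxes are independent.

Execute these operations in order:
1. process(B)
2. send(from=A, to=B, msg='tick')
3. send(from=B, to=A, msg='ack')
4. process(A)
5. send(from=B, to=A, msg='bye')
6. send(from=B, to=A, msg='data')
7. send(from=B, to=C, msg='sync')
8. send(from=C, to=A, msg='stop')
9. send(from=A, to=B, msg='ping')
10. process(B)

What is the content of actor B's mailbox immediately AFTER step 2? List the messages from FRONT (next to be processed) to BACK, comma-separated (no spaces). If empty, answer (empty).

After 1 (process(B)): A:[] B:[] C:[]
After 2 (send(from=A, to=B, msg='tick')): A:[] B:[tick] C:[]

tick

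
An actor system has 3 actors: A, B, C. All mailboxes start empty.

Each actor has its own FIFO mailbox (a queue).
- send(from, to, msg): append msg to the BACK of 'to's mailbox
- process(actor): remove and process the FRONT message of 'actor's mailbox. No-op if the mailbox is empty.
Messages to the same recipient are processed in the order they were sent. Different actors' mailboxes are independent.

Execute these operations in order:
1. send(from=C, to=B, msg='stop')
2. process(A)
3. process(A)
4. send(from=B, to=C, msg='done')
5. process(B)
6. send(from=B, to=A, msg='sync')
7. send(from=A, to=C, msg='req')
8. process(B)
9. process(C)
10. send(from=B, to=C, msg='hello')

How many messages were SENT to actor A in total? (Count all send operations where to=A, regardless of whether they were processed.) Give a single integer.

After 1 (send(from=C, to=B, msg='stop')): A:[] B:[stop] C:[]
After 2 (process(A)): A:[] B:[stop] C:[]
After 3 (process(A)): A:[] B:[stop] C:[]
After 4 (send(from=B, to=C, msg='done')): A:[] B:[stop] C:[done]
After 5 (process(B)): A:[] B:[] C:[done]
After 6 (send(from=B, to=A, msg='sync')): A:[sync] B:[] C:[done]
After 7 (send(from=A, to=C, msg='req')): A:[sync] B:[] C:[done,req]
After 8 (process(B)): A:[sync] B:[] C:[done,req]
After 9 (process(C)): A:[sync] B:[] C:[req]
After 10 (send(from=B, to=C, msg='hello')): A:[sync] B:[] C:[req,hello]

Answer: 1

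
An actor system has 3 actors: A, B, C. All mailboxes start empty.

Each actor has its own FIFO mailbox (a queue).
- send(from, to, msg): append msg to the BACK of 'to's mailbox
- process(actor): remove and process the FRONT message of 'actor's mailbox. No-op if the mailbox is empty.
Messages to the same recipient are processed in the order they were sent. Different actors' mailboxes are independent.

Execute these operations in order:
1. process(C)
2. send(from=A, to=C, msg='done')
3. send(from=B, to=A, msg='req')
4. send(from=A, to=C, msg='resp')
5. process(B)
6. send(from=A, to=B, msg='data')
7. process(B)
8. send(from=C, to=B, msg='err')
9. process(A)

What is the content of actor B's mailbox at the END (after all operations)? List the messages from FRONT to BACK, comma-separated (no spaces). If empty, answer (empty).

After 1 (process(C)): A:[] B:[] C:[]
After 2 (send(from=A, to=C, msg='done')): A:[] B:[] C:[done]
After 3 (send(from=B, to=A, msg='req')): A:[req] B:[] C:[done]
After 4 (send(from=A, to=C, msg='resp')): A:[req] B:[] C:[done,resp]
After 5 (process(B)): A:[req] B:[] C:[done,resp]
After 6 (send(from=A, to=B, msg='data')): A:[req] B:[data] C:[done,resp]
After 7 (process(B)): A:[req] B:[] C:[done,resp]
After 8 (send(from=C, to=B, msg='err')): A:[req] B:[err] C:[done,resp]
After 9 (process(A)): A:[] B:[err] C:[done,resp]

Answer: err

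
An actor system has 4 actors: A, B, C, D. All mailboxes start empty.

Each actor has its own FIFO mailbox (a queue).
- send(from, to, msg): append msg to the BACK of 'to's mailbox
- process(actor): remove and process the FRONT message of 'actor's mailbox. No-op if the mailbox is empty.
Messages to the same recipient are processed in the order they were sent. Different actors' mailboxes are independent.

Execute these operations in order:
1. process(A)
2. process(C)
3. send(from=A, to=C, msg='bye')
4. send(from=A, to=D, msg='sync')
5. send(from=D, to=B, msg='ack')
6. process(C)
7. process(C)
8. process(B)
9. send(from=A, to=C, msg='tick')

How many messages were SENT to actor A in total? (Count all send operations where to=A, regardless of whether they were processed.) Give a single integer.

Answer: 0

Derivation:
After 1 (process(A)): A:[] B:[] C:[] D:[]
After 2 (process(C)): A:[] B:[] C:[] D:[]
After 3 (send(from=A, to=C, msg='bye')): A:[] B:[] C:[bye] D:[]
After 4 (send(from=A, to=D, msg='sync')): A:[] B:[] C:[bye] D:[sync]
After 5 (send(from=D, to=B, msg='ack')): A:[] B:[ack] C:[bye] D:[sync]
After 6 (process(C)): A:[] B:[ack] C:[] D:[sync]
After 7 (process(C)): A:[] B:[ack] C:[] D:[sync]
After 8 (process(B)): A:[] B:[] C:[] D:[sync]
After 9 (send(from=A, to=C, msg='tick')): A:[] B:[] C:[tick] D:[sync]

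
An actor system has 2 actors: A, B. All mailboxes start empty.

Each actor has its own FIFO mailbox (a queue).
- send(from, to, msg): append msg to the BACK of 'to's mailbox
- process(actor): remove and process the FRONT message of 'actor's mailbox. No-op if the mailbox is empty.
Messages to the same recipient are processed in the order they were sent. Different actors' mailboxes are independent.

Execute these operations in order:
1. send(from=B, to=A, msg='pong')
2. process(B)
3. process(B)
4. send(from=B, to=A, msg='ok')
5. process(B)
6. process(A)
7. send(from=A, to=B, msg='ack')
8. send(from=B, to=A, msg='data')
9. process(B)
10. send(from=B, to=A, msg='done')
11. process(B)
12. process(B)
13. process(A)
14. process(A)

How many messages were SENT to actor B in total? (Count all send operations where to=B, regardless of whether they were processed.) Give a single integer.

After 1 (send(from=B, to=A, msg='pong')): A:[pong] B:[]
After 2 (process(B)): A:[pong] B:[]
After 3 (process(B)): A:[pong] B:[]
After 4 (send(from=B, to=A, msg='ok')): A:[pong,ok] B:[]
After 5 (process(B)): A:[pong,ok] B:[]
After 6 (process(A)): A:[ok] B:[]
After 7 (send(from=A, to=B, msg='ack')): A:[ok] B:[ack]
After 8 (send(from=B, to=A, msg='data')): A:[ok,data] B:[ack]
After 9 (process(B)): A:[ok,data] B:[]
After 10 (send(from=B, to=A, msg='done')): A:[ok,data,done] B:[]
After 11 (process(B)): A:[ok,data,done] B:[]
After 12 (process(B)): A:[ok,data,done] B:[]
After 13 (process(A)): A:[data,done] B:[]
After 14 (process(A)): A:[done] B:[]

Answer: 1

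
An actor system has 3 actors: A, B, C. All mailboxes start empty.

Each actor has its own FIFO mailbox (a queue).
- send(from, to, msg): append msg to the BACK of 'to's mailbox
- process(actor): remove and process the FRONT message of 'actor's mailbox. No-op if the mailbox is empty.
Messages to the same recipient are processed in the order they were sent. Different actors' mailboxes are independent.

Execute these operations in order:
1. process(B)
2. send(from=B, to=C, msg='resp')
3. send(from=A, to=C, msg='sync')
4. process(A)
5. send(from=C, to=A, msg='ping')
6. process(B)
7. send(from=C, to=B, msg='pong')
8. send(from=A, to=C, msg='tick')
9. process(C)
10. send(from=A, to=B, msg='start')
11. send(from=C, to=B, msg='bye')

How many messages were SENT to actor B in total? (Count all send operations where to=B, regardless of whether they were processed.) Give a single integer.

Answer: 3

Derivation:
After 1 (process(B)): A:[] B:[] C:[]
After 2 (send(from=B, to=C, msg='resp')): A:[] B:[] C:[resp]
After 3 (send(from=A, to=C, msg='sync')): A:[] B:[] C:[resp,sync]
After 4 (process(A)): A:[] B:[] C:[resp,sync]
After 5 (send(from=C, to=A, msg='ping')): A:[ping] B:[] C:[resp,sync]
After 6 (process(B)): A:[ping] B:[] C:[resp,sync]
After 7 (send(from=C, to=B, msg='pong')): A:[ping] B:[pong] C:[resp,sync]
After 8 (send(from=A, to=C, msg='tick')): A:[ping] B:[pong] C:[resp,sync,tick]
After 9 (process(C)): A:[ping] B:[pong] C:[sync,tick]
After 10 (send(from=A, to=B, msg='start')): A:[ping] B:[pong,start] C:[sync,tick]
After 11 (send(from=C, to=B, msg='bye')): A:[ping] B:[pong,start,bye] C:[sync,tick]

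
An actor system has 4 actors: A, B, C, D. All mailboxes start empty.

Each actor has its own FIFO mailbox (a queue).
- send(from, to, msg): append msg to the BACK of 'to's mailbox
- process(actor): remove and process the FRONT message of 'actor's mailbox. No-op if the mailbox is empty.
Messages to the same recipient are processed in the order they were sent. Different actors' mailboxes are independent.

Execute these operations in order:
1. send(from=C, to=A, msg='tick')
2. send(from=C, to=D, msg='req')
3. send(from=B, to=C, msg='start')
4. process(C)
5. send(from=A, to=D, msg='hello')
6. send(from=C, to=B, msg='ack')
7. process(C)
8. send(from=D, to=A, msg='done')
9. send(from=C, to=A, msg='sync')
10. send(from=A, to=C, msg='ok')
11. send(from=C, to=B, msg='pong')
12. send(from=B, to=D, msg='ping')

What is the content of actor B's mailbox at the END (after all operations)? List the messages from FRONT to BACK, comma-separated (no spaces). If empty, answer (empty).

Answer: ack,pong

Derivation:
After 1 (send(from=C, to=A, msg='tick')): A:[tick] B:[] C:[] D:[]
After 2 (send(from=C, to=D, msg='req')): A:[tick] B:[] C:[] D:[req]
After 3 (send(from=B, to=C, msg='start')): A:[tick] B:[] C:[start] D:[req]
After 4 (process(C)): A:[tick] B:[] C:[] D:[req]
After 5 (send(from=A, to=D, msg='hello')): A:[tick] B:[] C:[] D:[req,hello]
After 6 (send(from=C, to=B, msg='ack')): A:[tick] B:[ack] C:[] D:[req,hello]
After 7 (process(C)): A:[tick] B:[ack] C:[] D:[req,hello]
After 8 (send(from=D, to=A, msg='done')): A:[tick,done] B:[ack] C:[] D:[req,hello]
After 9 (send(from=C, to=A, msg='sync')): A:[tick,done,sync] B:[ack] C:[] D:[req,hello]
After 10 (send(from=A, to=C, msg='ok')): A:[tick,done,sync] B:[ack] C:[ok] D:[req,hello]
After 11 (send(from=C, to=B, msg='pong')): A:[tick,done,sync] B:[ack,pong] C:[ok] D:[req,hello]
After 12 (send(from=B, to=D, msg='ping')): A:[tick,done,sync] B:[ack,pong] C:[ok] D:[req,hello,ping]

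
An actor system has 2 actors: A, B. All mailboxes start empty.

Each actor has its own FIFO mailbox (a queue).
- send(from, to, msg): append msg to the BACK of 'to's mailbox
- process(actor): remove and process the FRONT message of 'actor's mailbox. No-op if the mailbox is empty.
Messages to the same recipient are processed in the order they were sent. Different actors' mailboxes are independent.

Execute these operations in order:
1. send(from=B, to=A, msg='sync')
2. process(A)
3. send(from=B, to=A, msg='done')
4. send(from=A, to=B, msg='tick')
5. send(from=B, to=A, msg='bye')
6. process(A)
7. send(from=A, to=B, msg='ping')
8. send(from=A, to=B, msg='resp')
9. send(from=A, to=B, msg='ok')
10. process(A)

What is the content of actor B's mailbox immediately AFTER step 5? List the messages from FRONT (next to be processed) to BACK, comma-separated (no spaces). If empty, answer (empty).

After 1 (send(from=B, to=A, msg='sync')): A:[sync] B:[]
After 2 (process(A)): A:[] B:[]
After 3 (send(from=B, to=A, msg='done')): A:[done] B:[]
After 4 (send(from=A, to=B, msg='tick')): A:[done] B:[tick]
After 5 (send(from=B, to=A, msg='bye')): A:[done,bye] B:[tick]

tick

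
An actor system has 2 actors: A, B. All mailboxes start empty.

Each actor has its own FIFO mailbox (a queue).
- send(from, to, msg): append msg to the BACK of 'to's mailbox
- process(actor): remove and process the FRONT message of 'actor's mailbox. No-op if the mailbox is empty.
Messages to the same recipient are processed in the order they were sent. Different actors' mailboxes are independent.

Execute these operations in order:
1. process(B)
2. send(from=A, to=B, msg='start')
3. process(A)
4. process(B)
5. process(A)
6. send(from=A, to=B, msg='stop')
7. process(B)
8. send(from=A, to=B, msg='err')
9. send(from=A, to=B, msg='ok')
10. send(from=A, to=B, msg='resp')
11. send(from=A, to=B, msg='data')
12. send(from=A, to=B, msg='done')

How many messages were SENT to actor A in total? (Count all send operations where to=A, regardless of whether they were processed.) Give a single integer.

After 1 (process(B)): A:[] B:[]
After 2 (send(from=A, to=B, msg='start')): A:[] B:[start]
After 3 (process(A)): A:[] B:[start]
After 4 (process(B)): A:[] B:[]
After 5 (process(A)): A:[] B:[]
After 6 (send(from=A, to=B, msg='stop')): A:[] B:[stop]
After 7 (process(B)): A:[] B:[]
After 8 (send(from=A, to=B, msg='err')): A:[] B:[err]
After 9 (send(from=A, to=B, msg='ok')): A:[] B:[err,ok]
After 10 (send(from=A, to=B, msg='resp')): A:[] B:[err,ok,resp]
After 11 (send(from=A, to=B, msg='data')): A:[] B:[err,ok,resp,data]
After 12 (send(from=A, to=B, msg='done')): A:[] B:[err,ok,resp,data,done]

Answer: 0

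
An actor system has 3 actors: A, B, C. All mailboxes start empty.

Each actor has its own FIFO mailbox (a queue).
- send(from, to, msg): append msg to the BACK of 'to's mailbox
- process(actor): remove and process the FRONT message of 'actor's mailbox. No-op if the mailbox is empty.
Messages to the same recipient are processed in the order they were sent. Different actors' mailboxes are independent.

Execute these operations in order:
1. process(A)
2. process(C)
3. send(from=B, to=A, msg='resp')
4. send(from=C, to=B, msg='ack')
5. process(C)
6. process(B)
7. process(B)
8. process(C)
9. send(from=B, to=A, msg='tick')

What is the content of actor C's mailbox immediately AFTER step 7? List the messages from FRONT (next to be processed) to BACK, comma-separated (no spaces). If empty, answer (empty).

After 1 (process(A)): A:[] B:[] C:[]
After 2 (process(C)): A:[] B:[] C:[]
After 3 (send(from=B, to=A, msg='resp')): A:[resp] B:[] C:[]
After 4 (send(from=C, to=B, msg='ack')): A:[resp] B:[ack] C:[]
After 5 (process(C)): A:[resp] B:[ack] C:[]
After 6 (process(B)): A:[resp] B:[] C:[]
After 7 (process(B)): A:[resp] B:[] C:[]

(empty)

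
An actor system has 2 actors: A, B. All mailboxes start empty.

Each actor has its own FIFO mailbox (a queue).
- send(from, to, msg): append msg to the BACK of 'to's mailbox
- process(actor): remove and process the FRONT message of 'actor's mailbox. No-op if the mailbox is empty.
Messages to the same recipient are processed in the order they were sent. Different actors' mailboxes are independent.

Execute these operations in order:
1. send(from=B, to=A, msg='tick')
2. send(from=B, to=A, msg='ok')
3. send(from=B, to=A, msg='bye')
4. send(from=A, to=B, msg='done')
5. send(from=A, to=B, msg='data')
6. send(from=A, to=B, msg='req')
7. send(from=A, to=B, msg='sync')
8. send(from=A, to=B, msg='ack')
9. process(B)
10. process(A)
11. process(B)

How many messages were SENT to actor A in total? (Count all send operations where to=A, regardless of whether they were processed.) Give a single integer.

After 1 (send(from=B, to=A, msg='tick')): A:[tick] B:[]
After 2 (send(from=B, to=A, msg='ok')): A:[tick,ok] B:[]
After 3 (send(from=B, to=A, msg='bye')): A:[tick,ok,bye] B:[]
After 4 (send(from=A, to=B, msg='done')): A:[tick,ok,bye] B:[done]
After 5 (send(from=A, to=B, msg='data')): A:[tick,ok,bye] B:[done,data]
After 6 (send(from=A, to=B, msg='req')): A:[tick,ok,bye] B:[done,data,req]
After 7 (send(from=A, to=B, msg='sync')): A:[tick,ok,bye] B:[done,data,req,sync]
After 8 (send(from=A, to=B, msg='ack')): A:[tick,ok,bye] B:[done,data,req,sync,ack]
After 9 (process(B)): A:[tick,ok,bye] B:[data,req,sync,ack]
After 10 (process(A)): A:[ok,bye] B:[data,req,sync,ack]
After 11 (process(B)): A:[ok,bye] B:[req,sync,ack]

Answer: 3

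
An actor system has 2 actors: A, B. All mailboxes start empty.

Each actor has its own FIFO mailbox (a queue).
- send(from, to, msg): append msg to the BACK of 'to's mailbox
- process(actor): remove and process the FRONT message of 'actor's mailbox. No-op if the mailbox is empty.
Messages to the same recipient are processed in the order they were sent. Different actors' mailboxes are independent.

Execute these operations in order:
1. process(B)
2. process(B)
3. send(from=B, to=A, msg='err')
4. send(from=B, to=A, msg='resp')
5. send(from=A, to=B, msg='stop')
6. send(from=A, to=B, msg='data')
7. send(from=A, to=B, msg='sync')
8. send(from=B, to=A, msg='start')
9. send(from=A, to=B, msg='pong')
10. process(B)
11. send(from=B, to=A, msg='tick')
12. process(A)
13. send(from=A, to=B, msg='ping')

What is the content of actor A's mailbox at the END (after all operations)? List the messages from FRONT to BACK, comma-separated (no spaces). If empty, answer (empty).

After 1 (process(B)): A:[] B:[]
After 2 (process(B)): A:[] B:[]
After 3 (send(from=B, to=A, msg='err')): A:[err] B:[]
After 4 (send(from=B, to=A, msg='resp')): A:[err,resp] B:[]
After 5 (send(from=A, to=B, msg='stop')): A:[err,resp] B:[stop]
After 6 (send(from=A, to=B, msg='data')): A:[err,resp] B:[stop,data]
After 7 (send(from=A, to=B, msg='sync')): A:[err,resp] B:[stop,data,sync]
After 8 (send(from=B, to=A, msg='start')): A:[err,resp,start] B:[stop,data,sync]
After 9 (send(from=A, to=B, msg='pong')): A:[err,resp,start] B:[stop,data,sync,pong]
After 10 (process(B)): A:[err,resp,start] B:[data,sync,pong]
After 11 (send(from=B, to=A, msg='tick')): A:[err,resp,start,tick] B:[data,sync,pong]
After 12 (process(A)): A:[resp,start,tick] B:[data,sync,pong]
After 13 (send(from=A, to=B, msg='ping')): A:[resp,start,tick] B:[data,sync,pong,ping]

Answer: resp,start,tick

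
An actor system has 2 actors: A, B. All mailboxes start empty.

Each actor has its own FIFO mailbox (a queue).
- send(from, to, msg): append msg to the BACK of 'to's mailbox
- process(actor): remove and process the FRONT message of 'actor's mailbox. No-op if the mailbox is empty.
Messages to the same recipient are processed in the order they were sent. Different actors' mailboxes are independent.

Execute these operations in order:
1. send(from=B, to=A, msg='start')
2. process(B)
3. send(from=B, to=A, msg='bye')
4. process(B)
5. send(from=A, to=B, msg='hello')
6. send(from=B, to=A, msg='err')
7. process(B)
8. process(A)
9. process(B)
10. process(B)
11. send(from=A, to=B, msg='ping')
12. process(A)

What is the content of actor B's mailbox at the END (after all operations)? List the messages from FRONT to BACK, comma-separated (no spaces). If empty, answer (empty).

Answer: ping

Derivation:
After 1 (send(from=B, to=A, msg='start')): A:[start] B:[]
After 2 (process(B)): A:[start] B:[]
After 3 (send(from=B, to=A, msg='bye')): A:[start,bye] B:[]
After 4 (process(B)): A:[start,bye] B:[]
After 5 (send(from=A, to=B, msg='hello')): A:[start,bye] B:[hello]
After 6 (send(from=B, to=A, msg='err')): A:[start,bye,err] B:[hello]
After 7 (process(B)): A:[start,bye,err] B:[]
After 8 (process(A)): A:[bye,err] B:[]
After 9 (process(B)): A:[bye,err] B:[]
After 10 (process(B)): A:[bye,err] B:[]
After 11 (send(from=A, to=B, msg='ping')): A:[bye,err] B:[ping]
After 12 (process(A)): A:[err] B:[ping]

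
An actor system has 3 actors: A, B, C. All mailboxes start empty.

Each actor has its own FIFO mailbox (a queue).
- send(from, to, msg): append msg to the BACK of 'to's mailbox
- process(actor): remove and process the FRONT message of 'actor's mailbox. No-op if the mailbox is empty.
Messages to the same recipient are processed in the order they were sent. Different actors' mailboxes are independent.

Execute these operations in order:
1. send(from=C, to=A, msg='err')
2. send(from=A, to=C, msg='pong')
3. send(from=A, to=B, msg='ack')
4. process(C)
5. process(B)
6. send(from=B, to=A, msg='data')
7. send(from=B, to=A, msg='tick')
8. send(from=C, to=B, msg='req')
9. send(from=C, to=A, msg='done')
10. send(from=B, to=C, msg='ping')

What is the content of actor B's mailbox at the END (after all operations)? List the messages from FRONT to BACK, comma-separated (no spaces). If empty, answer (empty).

Answer: req

Derivation:
After 1 (send(from=C, to=A, msg='err')): A:[err] B:[] C:[]
After 2 (send(from=A, to=C, msg='pong')): A:[err] B:[] C:[pong]
After 3 (send(from=A, to=B, msg='ack')): A:[err] B:[ack] C:[pong]
After 4 (process(C)): A:[err] B:[ack] C:[]
After 5 (process(B)): A:[err] B:[] C:[]
After 6 (send(from=B, to=A, msg='data')): A:[err,data] B:[] C:[]
After 7 (send(from=B, to=A, msg='tick')): A:[err,data,tick] B:[] C:[]
After 8 (send(from=C, to=B, msg='req')): A:[err,data,tick] B:[req] C:[]
After 9 (send(from=C, to=A, msg='done')): A:[err,data,tick,done] B:[req] C:[]
After 10 (send(from=B, to=C, msg='ping')): A:[err,data,tick,done] B:[req] C:[ping]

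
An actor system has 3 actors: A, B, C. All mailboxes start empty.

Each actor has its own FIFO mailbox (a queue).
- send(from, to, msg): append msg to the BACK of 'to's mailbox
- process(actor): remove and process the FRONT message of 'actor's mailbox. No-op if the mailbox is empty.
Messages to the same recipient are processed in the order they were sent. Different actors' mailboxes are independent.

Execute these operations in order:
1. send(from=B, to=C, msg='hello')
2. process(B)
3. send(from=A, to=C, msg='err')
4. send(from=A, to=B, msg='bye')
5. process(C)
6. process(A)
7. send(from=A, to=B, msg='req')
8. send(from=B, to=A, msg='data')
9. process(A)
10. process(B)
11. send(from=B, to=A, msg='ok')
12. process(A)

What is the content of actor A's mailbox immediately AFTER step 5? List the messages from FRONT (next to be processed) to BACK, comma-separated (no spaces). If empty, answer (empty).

After 1 (send(from=B, to=C, msg='hello')): A:[] B:[] C:[hello]
After 2 (process(B)): A:[] B:[] C:[hello]
After 3 (send(from=A, to=C, msg='err')): A:[] B:[] C:[hello,err]
After 4 (send(from=A, to=B, msg='bye')): A:[] B:[bye] C:[hello,err]
After 5 (process(C)): A:[] B:[bye] C:[err]

(empty)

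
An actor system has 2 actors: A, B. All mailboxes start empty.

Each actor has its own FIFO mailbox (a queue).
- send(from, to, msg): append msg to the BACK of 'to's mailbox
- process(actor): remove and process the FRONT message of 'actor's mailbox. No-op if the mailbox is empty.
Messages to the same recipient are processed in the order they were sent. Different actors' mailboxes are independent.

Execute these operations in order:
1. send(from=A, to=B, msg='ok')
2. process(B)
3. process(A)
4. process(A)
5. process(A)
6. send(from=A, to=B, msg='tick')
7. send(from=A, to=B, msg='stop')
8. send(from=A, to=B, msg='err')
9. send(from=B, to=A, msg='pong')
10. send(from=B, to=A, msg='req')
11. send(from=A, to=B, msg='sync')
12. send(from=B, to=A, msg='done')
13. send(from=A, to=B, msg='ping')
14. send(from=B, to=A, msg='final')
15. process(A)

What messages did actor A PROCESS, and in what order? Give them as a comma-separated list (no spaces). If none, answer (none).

Answer: pong

Derivation:
After 1 (send(from=A, to=B, msg='ok')): A:[] B:[ok]
After 2 (process(B)): A:[] B:[]
After 3 (process(A)): A:[] B:[]
After 4 (process(A)): A:[] B:[]
After 5 (process(A)): A:[] B:[]
After 6 (send(from=A, to=B, msg='tick')): A:[] B:[tick]
After 7 (send(from=A, to=B, msg='stop')): A:[] B:[tick,stop]
After 8 (send(from=A, to=B, msg='err')): A:[] B:[tick,stop,err]
After 9 (send(from=B, to=A, msg='pong')): A:[pong] B:[tick,stop,err]
After 10 (send(from=B, to=A, msg='req')): A:[pong,req] B:[tick,stop,err]
After 11 (send(from=A, to=B, msg='sync')): A:[pong,req] B:[tick,stop,err,sync]
After 12 (send(from=B, to=A, msg='done')): A:[pong,req,done] B:[tick,stop,err,sync]
After 13 (send(from=A, to=B, msg='ping')): A:[pong,req,done] B:[tick,stop,err,sync,ping]
After 14 (send(from=B, to=A, msg='final')): A:[pong,req,done,final] B:[tick,stop,err,sync,ping]
After 15 (process(A)): A:[req,done,final] B:[tick,stop,err,sync,ping]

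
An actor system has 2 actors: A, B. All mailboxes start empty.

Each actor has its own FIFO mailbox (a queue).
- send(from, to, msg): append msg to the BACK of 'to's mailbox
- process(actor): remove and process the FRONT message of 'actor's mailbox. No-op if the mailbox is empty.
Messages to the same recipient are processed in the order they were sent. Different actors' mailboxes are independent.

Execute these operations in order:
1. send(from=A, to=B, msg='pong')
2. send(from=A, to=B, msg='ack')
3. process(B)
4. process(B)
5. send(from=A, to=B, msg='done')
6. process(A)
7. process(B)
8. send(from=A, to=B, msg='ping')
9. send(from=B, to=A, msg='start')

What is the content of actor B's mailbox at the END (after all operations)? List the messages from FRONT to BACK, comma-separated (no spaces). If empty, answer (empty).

Answer: ping

Derivation:
After 1 (send(from=A, to=B, msg='pong')): A:[] B:[pong]
After 2 (send(from=A, to=B, msg='ack')): A:[] B:[pong,ack]
After 3 (process(B)): A:[] B:[ack]
After 4 (process(B)): A:[] B:[]
After 5 (send(from=A, to=B, msg='done')): A:[] B:[done]
After 6 (process(A)): A:[] B:[done]
After 7 (process(B)): A:[] B:[]
After 8 (send(from=A, to=B, msg='ping')): A:[] B:[ping]
After 9 (send(from=B, to=A, msg='start')): A:[start] B:[ping]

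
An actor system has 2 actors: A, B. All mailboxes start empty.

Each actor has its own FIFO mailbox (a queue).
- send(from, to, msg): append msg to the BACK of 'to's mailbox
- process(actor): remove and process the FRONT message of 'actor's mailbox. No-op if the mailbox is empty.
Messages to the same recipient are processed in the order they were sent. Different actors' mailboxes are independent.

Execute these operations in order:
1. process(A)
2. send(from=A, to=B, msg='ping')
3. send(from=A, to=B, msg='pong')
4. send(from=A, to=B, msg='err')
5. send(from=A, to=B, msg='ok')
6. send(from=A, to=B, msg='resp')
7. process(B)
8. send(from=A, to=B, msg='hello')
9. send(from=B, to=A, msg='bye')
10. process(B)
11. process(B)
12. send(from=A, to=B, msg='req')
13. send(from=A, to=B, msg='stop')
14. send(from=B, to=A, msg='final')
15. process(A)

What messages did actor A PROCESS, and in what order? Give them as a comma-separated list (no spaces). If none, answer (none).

Answer: bye

Derivation:
After 1 (process(A)): A:[] B:[]
After 2 (send(from=A, to=B, msg='ping')): A:[] B:[ping]
After 3 (send(from=A, to=B, msg='pong')): A:[] B:[ping,pong]
After 4 (send(from=A, to=B, msg='err')): A:[] B:[ping,pong,err]
After 5 (send(from=A, to=B, msg='ok')): A:[] B:[ping,pong,err,ok]
After 6 (send(from=A, to=B, msg='resp')): A:[] B:[ping,pong,err,ok,resp]
After 7 (process(B)): A:[] B:[pong,err,ok,resp]
After 8 (send(from=A, to=B, msg='hello')): A:[] B:[pong,err,ok,resp,hello]
After 9 (send(from=B, to=A, msg='bye')): A:[bye] B:[pong,err,ok,resp,hello]
After 10 (process(B)): A:[bye] B:[err,ok,resp,hello]
After 11 (process(B)): A:[bye] B:[ok,resp,hello]
After 12 (send(from=A, to=B, msg='req')): A:[bye] B:[ok,resp,hello,req]
After 13 (send(from=A, to=B, msg='stop')): A:[bye] B:[ok,resp,hello,req,stop]
After 14 (send(from=B, to=A, msg='final')): A:[bye,final] B:[ok,resp,hello,req,stop]
After 15 (process(A)): A:[final] B:[ok,resp,hello,req,stop]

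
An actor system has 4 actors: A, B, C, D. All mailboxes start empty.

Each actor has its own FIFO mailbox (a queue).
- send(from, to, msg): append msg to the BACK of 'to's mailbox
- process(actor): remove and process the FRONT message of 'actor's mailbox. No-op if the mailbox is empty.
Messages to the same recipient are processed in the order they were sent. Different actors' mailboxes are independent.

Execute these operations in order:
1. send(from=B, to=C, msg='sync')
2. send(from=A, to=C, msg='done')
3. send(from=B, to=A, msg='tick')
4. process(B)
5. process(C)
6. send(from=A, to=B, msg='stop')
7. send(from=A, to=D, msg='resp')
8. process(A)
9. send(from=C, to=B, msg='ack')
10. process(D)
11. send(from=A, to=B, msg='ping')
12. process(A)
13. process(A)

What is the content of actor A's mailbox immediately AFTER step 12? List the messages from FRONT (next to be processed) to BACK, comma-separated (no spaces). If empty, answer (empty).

After 1 (send(from=B, to=C, msg='sync')): A:[] B:[] C:[sync] D:[]
After 2 (send(from=A, to=C, msg='done')): A:[] B:[] C:[sync,done] D:[]
After 3 (send(from=B, to=A, msg='tick')): A:[tick] B:[] C:[sync,done] D:[]
After 4 (process(B)): A:[tick] B:[] C:[sync,done] D:[]
After 5 (process(C)): A:[tick] B:[] C:[done] D:[]
After 6 (send(from=A, to=B, msg='stop')): A:[tick] B:[stop] C:[done] D:[]
After 7 (send(from=A, to=D, msg='resp')): A:[tick] B:[stop] C:[done] D:[resp]
After 8 (process(A)): A:[] B:[stop] C:[done] D:[resp]
After 9 (send(from=C, to=B, msg='ack')): A:[] B:[stop,ack] C:[done] D:[resp]
After 10 (process(D)): A:[] B:[stop,ack] C:[done] D:[]
After 11 (send(from=A, to=B, msg='ping')): A:[] B:[stop,ack,ping] C:[done] D:[]
After 12 (process(A)): A:[] B:[stop,ack,ping] C:[done] D:[]

(empty)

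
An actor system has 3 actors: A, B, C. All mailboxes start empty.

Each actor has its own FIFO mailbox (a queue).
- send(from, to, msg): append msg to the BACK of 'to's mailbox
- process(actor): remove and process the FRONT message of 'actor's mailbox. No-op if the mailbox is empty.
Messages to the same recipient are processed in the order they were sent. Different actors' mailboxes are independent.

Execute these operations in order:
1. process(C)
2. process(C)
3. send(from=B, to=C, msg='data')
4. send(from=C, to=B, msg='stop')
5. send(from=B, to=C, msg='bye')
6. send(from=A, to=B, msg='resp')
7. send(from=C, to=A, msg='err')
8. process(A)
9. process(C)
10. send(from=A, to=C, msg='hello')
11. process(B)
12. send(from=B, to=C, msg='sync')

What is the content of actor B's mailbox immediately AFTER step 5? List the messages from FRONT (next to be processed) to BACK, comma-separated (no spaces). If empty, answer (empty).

After 1 (process(C)): A:[] B:[] C:[]
After 2 (process(C)): A:[] B:[] C:[]
After 3 (send(from=B, to=C, msg='data')): A:[] B:[] C:[data]
After 4 (send(from=C, to=B, msg='stop')): A:[] B:[stop] C:[data]
After 5 (send(from=B, to=C, msg='bye')): A:[] B:[stop] C:[data,bye]

stop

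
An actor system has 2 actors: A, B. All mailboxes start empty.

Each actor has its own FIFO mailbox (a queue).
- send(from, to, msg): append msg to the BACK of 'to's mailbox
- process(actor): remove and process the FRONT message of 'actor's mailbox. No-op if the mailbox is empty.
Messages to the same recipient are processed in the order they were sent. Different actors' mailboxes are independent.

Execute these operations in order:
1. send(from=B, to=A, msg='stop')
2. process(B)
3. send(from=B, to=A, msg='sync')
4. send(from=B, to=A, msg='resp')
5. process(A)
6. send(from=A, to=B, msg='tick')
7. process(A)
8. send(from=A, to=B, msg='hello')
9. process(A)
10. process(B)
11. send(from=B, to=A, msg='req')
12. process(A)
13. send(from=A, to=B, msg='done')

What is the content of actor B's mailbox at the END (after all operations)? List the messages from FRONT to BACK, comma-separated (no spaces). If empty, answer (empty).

Answer: hello,done

Derivation:
After 1 (send(from=B, to=A, msg='stop')): A:[stop] B:[]
After 2 (process(B)): A:[stop] B:[]
After 3 (send(from=B, to=A, msg='sync')): A:[stop,sync] B:[]
After 4 (send(from=B, to=A, msg='resp')): A:[stop,sync,resp] B:[]
After 5 (process(A)): A:[sync,resp] B:[]
After 6 (send(from=A, to=B, msg='tick')): A:[sync,resp] B:[tick]
After 7 (process(A)): A:[resp] B:[tick]
After 8 (send(from=A, to=B, msg='hello')): A:[resp] B:[tick,hello]
After 9 (process(A)): A:[] B:[tick,hello]
After 10 (process(B)): A:[] B:[hello]
After 11 (send(from=B, to=A, msg='req')): A:[req] B:[hello]
After 12 (process(A)): A:[] B:[hello]
After 13 (send(from=A, to=B, msg='done')): A:[] B:[hello,done]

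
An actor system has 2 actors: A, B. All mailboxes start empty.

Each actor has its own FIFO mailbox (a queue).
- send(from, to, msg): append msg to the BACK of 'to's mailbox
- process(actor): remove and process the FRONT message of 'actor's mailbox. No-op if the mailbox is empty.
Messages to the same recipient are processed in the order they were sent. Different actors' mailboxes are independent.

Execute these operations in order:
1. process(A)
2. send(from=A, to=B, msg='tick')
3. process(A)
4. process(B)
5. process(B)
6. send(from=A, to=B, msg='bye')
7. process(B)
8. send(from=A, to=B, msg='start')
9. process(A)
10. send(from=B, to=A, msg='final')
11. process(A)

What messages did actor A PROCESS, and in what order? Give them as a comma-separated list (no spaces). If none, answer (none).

Answer: final

Derivation:
After 1 (process(A)): A:[] B:[]
After 2 (send(from=A, to=B, msg='tick')): A:[] B:[tick]
After 3 (process(A)): A:[] B:[tick]
After 4 (process(B)): A:[] B:[]
After 5 (process(B)): A:[] B:[]
After 6 (send(from=A, to=B, msg='bye')): A:[] B:[bye]
After 7 (process(B)): A:[] B:[]
After 8 (send(from=A, to=B, msg='start')): A:[] B:[start]
After 9 (process(A)): A:[] B:[start]
After 10 (send(from=B, to=A, msg='final')): A:[final] B:[start]
After 11 (process(A)): A:[] B:[start]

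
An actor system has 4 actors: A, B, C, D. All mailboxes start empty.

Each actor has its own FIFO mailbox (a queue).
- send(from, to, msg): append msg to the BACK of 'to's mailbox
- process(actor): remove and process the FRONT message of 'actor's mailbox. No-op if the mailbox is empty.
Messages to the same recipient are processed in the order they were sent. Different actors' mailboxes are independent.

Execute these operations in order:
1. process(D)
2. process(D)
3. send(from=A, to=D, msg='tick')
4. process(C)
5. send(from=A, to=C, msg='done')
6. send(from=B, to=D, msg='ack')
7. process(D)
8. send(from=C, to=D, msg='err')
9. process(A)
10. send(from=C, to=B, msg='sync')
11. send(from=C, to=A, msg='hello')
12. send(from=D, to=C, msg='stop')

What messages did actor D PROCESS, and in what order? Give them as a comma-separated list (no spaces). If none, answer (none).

Answer: tick

Derivation:
After 1 (process(D)): A:[] B:[] C:[] D:[]
After 2 (process(D)): A:[] B:[] C:[] D:[]
After 3 (send(from=A, to=D, msg='tick')): A:[] B:[] C:[] D:[tick]
After 4 (process(C)): A:[] B:[] C:[] D:[tick]
After 5 (send(from=A, to=C, msg='done')): A:[] B:[] C:[done] D:[tick]
After 6 (send(from=B, to=D, msg='ack')): A:[] B:[] C:[done] D:[tick,ack]
After 7 (process(D)): A:[] B:[] C:[done] D:[ack]
After 8 (send(from=C, to=D, msg='err')): A:[] B:[] C:[done] D:[ack,err]
After 9 (process(A)): A:[] B:[] C:[done] D:[ack,err]
After 10 (send(from=C, to=B, msg='sync')): A:[] B:[sync] C:[done] D:[ack,err]
After 11 (send(from=C, to=A, msg='hello')): A:[hello] B:[sync] C:[done] D:[ack,err]
After 12 (send(from=D, to=C, msg='stop')): A:[hello] B:[sync] C:[done,stop] D:[ack,err]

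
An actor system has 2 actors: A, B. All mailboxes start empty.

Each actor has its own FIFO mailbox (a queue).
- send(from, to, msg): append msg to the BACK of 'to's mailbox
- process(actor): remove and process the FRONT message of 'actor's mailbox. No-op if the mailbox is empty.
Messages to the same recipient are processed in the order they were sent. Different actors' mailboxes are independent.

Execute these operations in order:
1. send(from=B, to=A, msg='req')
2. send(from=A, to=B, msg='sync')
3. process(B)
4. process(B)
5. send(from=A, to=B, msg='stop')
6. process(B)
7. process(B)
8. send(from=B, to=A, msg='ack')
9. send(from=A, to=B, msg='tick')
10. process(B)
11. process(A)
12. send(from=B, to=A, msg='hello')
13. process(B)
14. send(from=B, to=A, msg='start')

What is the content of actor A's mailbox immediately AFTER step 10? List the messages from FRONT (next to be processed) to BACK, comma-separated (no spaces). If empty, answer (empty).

After 1 (send(from=B, to=A, msg='req')): A:[req] B:[]
After 2 (send(from=A, to=B, msg='sync')): A:[req] B:[sync]
After 3 (process(B)): A:[req] B:[]
After 4 (process(B)): A:[req] B:[]
After 5 (send(from=A, to=B, msg='stop')): A:[req] B:[stop]
After 6 (process(B)): A:[req] B:[]
After 7 (process(B)): A:[req] B:[]
After 8 (send(from=B, to=A, msg='ack')): A:[req,ack] B:[]
After 9 (send(from=A, to=B, msg='tick')): A:[req,ack] B:[tick]
After 10 (process(B)): A:[req,ack] B:[]

req,ack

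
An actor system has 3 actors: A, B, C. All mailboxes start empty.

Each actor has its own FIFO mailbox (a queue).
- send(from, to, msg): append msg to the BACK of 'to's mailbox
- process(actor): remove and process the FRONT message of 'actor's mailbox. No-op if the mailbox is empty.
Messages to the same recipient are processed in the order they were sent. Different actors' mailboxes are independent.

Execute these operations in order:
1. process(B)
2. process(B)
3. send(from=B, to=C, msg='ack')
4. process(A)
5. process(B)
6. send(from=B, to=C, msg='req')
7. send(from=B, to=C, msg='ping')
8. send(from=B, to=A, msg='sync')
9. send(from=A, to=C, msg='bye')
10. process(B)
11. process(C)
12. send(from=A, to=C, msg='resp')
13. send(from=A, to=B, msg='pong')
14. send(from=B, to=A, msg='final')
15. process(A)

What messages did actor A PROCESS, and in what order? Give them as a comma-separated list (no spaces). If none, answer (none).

After 1 (process(B)): A:[] B:[] C:[]
After 2 (process(B)): A:[] B:[] C:[]
After 3 (send(from=B, to=C, msg='ack')): A:[] B:[] C:[ack]
After 4 (process(A)): A:[] B:[] C:[ack]
After 5 (process(B)): A:[] B:[] C:[ack]
After 6 (send(from=B, to=C, msg='req')): A:[] B:[] C:[ack,req]
After 7 (send(from=B, to=C, msg='ping')): A:[] B:[] C:[ack,req,ping]
After 8 (send(from=B, to=A, msg='sync')): A:[sync] B:[] C:[ack,req,ping]
After 9 (send(from=A, to=C, msg='bye')): A:[sync] B:[] C:[ack,req,ping,bye]
After 10 (process(B)): A:[sync] B:[] C:[ack,req,ping,bye]
After 11 (process(C)): A:[sync] B:[] C:[req,ping,bye]
After 12 (send(from=A, to=C, msg='resp')): A:[sync] B:[] C:[req,ping,bye,resp]
After 13 (send(from=A, to=B, msg='pong')): A:[sync] B:[pong] C:[req,ping,bye,resp]
After 14 (send(from=B, to=A, msg='final')): A:[sync,final] B:[pong] C:[req,ping,bye,resp]
After 15 (process(A)): A:[final] B:[pong] C:[req,ping,bye,resp]

Answer: sync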